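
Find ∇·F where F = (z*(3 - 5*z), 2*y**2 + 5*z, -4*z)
4*y - 4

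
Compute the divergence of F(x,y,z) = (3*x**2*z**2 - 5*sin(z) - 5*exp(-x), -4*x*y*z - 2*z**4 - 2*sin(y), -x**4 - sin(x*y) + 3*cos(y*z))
6*x*z**2 - 4*x*z - 3*y*sin(y*z) - 2*cos(y) + 5*exp(-x)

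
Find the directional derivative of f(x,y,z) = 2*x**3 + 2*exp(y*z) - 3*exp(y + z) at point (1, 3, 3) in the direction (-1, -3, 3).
-6*sqrt(19)/19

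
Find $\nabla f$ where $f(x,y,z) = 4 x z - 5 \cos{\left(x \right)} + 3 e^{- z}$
(4*z + 5*sin(x), 0, 4*x - 3*exp(-z))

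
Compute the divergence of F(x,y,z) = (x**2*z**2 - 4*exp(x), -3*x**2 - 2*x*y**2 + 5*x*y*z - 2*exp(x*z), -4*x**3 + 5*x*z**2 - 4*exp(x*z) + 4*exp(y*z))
-4*x*y + 2*x*z**2 + 15*x*z - 4*x*exp(x*z) + 4*y*exp(y*z) - 4*exp(x)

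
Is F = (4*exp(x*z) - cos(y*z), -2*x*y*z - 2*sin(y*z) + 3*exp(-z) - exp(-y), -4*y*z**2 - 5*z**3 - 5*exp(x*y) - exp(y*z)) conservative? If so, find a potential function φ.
No, ∇×F = (2*x*y - 5*x*exp(x*y) + 2*y*cos(y*z) - 4*z**2 - z*exp(y*z) + 3*exp(-z), 4*x*exp(x*z) + 5*y*exp(x*y) + y*sin(y*z), -z*(2*y + sin(y*z))) ≠ 0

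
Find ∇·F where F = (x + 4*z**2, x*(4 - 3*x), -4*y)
1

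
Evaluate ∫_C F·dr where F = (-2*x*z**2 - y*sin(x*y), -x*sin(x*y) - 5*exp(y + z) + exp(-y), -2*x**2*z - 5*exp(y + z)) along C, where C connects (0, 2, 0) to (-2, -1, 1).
-10 - E + cos(2) + exp(-2) + 5*exp(2)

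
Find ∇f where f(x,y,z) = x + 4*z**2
(1, 0, 8*z)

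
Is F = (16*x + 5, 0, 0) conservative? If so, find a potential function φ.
Yes, F is conservative. φ = x*(8*x + 5)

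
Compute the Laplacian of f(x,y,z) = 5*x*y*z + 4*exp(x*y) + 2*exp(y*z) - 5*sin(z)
4*x**2*exp(x*y) + 4*y**2*exp(x*y) + 2*y**2*exp(y*z) + 2*z**2*exp(y*z) + 5*sin(z)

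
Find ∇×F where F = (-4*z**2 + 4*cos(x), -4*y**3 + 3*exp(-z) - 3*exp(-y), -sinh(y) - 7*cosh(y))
(-7*sinh(y) - cosh(y) + 3*exp(-z), -8*z, 0)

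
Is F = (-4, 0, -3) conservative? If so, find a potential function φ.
Yes, F is conservative. φ = -4*x - 3*z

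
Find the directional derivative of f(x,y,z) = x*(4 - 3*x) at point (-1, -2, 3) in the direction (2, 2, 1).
20/3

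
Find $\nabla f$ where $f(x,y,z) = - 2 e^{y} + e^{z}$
(0, -2*exp(y), exp(z))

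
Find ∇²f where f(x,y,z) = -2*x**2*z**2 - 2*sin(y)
-4*x**2 - 4*z**2 + 2*sin(y)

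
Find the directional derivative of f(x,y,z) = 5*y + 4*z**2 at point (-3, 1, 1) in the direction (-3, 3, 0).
5*sqrt(2)/2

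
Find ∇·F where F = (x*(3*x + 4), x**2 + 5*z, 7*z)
6*x + 11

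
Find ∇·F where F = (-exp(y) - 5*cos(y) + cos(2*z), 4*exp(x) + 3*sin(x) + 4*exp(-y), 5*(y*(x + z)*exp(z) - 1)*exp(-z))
5*y + 5*exp(-z) - 4*exp(-y)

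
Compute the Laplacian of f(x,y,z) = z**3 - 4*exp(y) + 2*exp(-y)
6*z - 4*exp(y) + 2*exp(-y)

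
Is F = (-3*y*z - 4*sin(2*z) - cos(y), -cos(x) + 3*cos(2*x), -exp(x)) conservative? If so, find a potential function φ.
No, ∇×F = (0, -3*y + exp(x) - 8*cos(2*z), 3*z + sin(x) - 6*sin(2*x) - sin(y)) ≠ 0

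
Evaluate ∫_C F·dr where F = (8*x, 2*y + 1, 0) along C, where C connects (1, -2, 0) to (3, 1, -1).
32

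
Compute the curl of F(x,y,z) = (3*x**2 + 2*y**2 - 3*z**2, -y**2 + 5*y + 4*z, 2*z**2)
(-4, -6*z, -4*y)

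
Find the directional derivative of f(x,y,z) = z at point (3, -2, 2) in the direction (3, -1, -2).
-sqrt(14)/7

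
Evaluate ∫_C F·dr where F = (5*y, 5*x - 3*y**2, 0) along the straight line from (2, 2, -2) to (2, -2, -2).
-24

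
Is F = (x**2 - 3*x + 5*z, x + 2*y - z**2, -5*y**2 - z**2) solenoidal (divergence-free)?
No, ∇·F = 2*x - 2*z - 1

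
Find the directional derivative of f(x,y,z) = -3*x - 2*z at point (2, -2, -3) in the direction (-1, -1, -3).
9*sqrt(11)/11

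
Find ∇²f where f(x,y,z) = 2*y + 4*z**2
8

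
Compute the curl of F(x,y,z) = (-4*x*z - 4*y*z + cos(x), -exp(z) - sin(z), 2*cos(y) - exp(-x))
(exp(z) - 2*sin(y) + cos(z), -4*x - 4*y - exp(-x), 4*z)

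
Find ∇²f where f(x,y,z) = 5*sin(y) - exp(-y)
-5*sin(y) - exp(-y)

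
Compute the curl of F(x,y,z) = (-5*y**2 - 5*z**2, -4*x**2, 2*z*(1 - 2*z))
(0, -10*z, -8*x + 10*y)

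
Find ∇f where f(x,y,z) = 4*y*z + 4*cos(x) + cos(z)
(-4*sin(x), 4*z, 4*y - sin(z))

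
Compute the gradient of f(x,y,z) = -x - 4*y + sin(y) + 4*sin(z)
(-1, cos(y) - 4, 4*cos(z))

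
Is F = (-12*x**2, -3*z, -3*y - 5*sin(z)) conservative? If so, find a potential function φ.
Yes, F is conservative. φ = -4*x**3 - 3*y*z + 5*cos(z)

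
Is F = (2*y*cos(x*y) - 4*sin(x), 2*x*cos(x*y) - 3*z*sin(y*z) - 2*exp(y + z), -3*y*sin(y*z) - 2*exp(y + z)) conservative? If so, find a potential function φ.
Yes, F is conservative. φ = -2*exp(y + z) + 2*sin(x*y) + 4*cos(x) + 3*cos(y*z)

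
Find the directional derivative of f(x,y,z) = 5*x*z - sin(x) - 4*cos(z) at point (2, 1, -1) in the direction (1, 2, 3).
sqrt(14)*(-12*sin(1) - cos(2) + 25)/14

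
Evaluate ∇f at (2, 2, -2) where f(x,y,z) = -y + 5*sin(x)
(5*cos(2), -1, 0)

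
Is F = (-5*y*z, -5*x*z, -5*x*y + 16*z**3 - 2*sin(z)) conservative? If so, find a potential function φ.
Yes, F is conservative. φ = -5*x*y*z + 4*z**4 + 2*cos(z)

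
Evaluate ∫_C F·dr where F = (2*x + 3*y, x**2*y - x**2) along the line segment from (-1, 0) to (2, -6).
9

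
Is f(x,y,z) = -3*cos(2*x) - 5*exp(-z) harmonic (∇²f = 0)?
No, ∇²f = 12*cos(2*x) - 5*exp(-z)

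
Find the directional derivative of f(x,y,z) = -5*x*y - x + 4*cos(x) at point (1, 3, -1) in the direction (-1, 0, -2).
4*sqrt(5)*(sin(1) + 4)/5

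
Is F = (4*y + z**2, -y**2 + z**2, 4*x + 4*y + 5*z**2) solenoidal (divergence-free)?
No, ∇·F = -2*y + 10*z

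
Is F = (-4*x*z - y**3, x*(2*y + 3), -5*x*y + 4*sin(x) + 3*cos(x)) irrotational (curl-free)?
No, ∇×F = (-5*x, -4*x + 5*y + 3*sin(x) - 4*cos(x), 3*y**2 + 2*y + 3)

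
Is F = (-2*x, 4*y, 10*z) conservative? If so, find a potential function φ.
Yes, F is conservative. φ = -x**2 + 2*y**2 + 5*z**2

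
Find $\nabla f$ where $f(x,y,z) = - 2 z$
(0, 0, -2)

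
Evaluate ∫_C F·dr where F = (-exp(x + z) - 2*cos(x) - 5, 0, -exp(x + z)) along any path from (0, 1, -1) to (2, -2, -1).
-10 - E - 2*sin(2) + exp(-1)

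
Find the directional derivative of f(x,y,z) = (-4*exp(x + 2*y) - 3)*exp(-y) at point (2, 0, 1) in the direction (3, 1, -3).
sqrt(19)*(3 - 16*exp(2))/19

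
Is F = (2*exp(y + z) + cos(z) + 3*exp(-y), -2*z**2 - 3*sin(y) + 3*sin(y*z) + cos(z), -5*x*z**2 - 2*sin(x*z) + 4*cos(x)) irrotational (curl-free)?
No, ∇×F = (-3*y*cos(y*z) + 4*z + sin(z), 5*z**2 + 2*z*cos(x*z) + 2*exp(y + z) + 4*sin(x) - sin(z), (3 - 2*exp(2*y + z))*exp(-y))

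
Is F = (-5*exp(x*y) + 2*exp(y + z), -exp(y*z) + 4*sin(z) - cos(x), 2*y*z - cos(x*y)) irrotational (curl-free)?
No, ∇×F = (x*sin(x*y) + y*exp(y*z) + 2*z - 4*cos(z), -y*sin(x*y) + 2*exp(y + z), 5*x*exp(x*y) - 2*exp(y + z) + sin(x))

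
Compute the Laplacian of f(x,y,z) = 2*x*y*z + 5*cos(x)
-5*cos(x)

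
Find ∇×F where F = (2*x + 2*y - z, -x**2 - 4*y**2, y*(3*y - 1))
(6*y - 1, -1, -2*x - 2)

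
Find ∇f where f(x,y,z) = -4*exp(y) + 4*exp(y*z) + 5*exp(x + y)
(5*exp(x + y), 4*z*exp(y*z) - 4*exp(y) + 5*exp(x + y), 4*y*exp(y*z))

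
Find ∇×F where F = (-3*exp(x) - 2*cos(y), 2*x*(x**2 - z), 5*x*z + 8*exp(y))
(2*x + 8*exp(y), -5*z, 6*x**2 - 2*z - 2*sin(y))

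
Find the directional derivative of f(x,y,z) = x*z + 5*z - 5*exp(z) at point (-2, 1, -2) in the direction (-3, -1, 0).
3*sqrt(10)/5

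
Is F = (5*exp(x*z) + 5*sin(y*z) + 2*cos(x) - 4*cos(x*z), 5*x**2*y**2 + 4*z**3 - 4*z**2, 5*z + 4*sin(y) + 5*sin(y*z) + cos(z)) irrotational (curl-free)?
No, ∇×F = (-12*z**2 + 5*z*cos(y*z) + 8*z + 4*cos(y), 5*x*exp(x*z) + 4*x*sin(x*z) + 5*y*cos(y*z), 10*x*y**2 - 5*z*cos(y*z))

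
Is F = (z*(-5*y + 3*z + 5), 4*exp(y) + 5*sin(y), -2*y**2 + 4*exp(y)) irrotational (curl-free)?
No, ∇×F = (-4*y + 4*exp(y), -5*y + 6*z + 5, 5*z)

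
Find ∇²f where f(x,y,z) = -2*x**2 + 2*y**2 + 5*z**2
10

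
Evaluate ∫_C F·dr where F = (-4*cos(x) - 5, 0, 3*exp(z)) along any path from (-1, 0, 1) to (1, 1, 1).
-10 - 8*sin(1)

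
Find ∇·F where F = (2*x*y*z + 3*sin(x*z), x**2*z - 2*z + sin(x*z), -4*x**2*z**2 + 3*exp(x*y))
z*(-8*x**2 + 2*y + 3*cos(x*z))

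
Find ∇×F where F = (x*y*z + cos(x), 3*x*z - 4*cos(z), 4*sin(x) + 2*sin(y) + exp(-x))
(-3*x - 4*sin(z) + 2*cos(y), x*y - 4*cos(x) + exp(-x), z*(3 - x))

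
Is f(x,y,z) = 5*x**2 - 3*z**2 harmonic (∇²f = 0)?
No, ∇²f = 4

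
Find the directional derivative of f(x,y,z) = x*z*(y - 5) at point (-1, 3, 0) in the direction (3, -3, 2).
2*sqrt(22)/11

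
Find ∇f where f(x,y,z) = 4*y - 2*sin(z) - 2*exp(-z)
(0, 4, -2*cos(z) + 2*exp(-z))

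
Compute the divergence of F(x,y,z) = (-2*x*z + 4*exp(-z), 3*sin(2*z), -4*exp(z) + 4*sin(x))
-2*z - 4*exp(z)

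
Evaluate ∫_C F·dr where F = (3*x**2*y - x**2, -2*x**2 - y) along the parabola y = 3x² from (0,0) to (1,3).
-181/30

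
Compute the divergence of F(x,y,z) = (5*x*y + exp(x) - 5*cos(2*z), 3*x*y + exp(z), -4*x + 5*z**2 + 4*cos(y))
3*x + 5*y + 10*z + exp(x)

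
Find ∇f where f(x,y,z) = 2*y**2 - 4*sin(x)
(-4*cos(x), 4*y, 0)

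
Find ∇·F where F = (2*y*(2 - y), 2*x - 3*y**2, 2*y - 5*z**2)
-6*y - 10*z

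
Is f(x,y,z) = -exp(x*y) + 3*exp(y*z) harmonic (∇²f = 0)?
No, ∇²f = -x**2*exp(x*y) - y**2*exp(x*y) + 3*y**2*exp(y*z) + 3*z**2*exp(y*z)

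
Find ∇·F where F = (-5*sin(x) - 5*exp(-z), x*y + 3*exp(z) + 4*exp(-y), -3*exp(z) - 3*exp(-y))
x - 3*exp(z) - 5*cos(x) - 4*exp(-y)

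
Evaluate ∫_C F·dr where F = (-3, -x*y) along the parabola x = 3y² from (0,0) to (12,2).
-48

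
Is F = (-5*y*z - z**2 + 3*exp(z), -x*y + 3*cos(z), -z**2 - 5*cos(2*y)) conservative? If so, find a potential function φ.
No, ∇×F = (10*sin(2*y) + 3*sin(z), -5*y - 2*z + 3*exp(z), -y + 5*z) ≠ 0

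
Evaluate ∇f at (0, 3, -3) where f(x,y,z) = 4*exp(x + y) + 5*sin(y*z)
(4*exp(3), -15*cos(9) + 4*exp(3), 15*cos(9))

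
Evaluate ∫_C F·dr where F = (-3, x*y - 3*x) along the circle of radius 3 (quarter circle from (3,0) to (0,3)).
18 - 27*pi/4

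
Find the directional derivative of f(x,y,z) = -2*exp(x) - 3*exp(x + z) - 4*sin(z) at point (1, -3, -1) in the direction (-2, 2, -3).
sqrt(17)*(12*cos(1) + 4*E + 15)/17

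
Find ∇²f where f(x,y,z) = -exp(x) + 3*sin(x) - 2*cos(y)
-exp(x) - 3*sin(x) + 2*cos(y)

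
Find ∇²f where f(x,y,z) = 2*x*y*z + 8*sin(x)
-8*sin(x)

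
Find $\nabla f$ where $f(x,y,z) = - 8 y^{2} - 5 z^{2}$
(0, -16*y, -10*z)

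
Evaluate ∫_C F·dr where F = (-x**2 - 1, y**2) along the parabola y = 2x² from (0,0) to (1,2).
4/3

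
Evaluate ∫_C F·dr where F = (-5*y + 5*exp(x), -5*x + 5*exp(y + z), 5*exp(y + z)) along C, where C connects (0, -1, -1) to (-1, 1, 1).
5*(-1 + E + exp(4))*exp(-2)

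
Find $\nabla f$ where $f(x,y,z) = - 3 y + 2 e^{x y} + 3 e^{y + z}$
(2*y*exp(x*y), 2*x*exp(x*y) + 3*exp(y + z) - 3, 3*exp(y + z))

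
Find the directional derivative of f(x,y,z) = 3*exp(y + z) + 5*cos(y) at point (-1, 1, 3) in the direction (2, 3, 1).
3*sqrt(14)*(-5*sin(1) + 4*exp(4))/14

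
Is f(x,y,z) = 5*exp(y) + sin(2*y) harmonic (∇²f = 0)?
No, ∇²f = 5*exp(y) - 4*sin(2*y)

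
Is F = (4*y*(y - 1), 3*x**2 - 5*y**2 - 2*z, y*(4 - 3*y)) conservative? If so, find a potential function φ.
No, ∇×F = (6 - 6*y, 0, 6*x - 8*y + 4) ≠ 0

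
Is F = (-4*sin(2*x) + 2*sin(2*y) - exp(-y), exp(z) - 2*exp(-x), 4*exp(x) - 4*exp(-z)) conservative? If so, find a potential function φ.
No, ∇×F = (-exp(z), -4*exp(x), -4*cos(2*y) - exp(-y) + 2*exp(-x)) ≠ 0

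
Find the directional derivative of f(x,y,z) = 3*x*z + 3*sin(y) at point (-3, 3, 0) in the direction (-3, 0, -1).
9*sqrt(10)/10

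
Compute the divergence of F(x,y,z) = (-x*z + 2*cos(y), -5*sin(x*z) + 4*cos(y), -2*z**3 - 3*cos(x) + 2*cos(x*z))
-2*x*sin(x*z) - 6*z**2 - z - 4*sin(y)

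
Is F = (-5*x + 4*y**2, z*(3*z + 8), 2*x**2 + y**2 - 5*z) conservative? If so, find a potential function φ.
No, ∇×F = (2*y - 6*z - 8, -4*x, -8*y) ≠ 0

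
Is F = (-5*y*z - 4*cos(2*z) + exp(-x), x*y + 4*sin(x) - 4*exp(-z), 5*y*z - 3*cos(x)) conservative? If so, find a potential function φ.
No, ∇×F = (5*z - 4*exp(-z), -5*y - 3*sin(x) + 8*sin(2*z), y + 5*z + 4*cos(x)) ≠ 0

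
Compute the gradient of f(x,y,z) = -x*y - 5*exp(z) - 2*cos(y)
(-y, -x + 2*sin(y), -5*exp(z))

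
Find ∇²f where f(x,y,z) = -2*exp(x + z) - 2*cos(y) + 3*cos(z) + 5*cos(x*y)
-5*x**2*cos(x*y) - 5*y**2*cos(x*y) - 4*exp(x + z) + 2*cos(y) - 3*cos(z)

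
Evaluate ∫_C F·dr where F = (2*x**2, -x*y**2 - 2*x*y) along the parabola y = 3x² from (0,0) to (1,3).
-1496/105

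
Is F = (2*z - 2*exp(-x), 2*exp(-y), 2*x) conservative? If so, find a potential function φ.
Yes, F is conservative. φ = 2*x*z - 2*exp(-y) + 2*exp(-x)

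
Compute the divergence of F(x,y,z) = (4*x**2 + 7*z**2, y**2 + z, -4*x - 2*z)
8*x + 2*y - 2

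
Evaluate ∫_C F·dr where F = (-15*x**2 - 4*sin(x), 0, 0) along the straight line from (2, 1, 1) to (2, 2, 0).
0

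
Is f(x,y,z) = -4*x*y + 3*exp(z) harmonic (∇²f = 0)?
No, ∇²f = 3*exp(z)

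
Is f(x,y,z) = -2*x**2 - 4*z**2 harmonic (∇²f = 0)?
No, ∇²f = -12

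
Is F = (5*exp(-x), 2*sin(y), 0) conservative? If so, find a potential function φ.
Yes, F is conservative. φ = -2*cos(y) - 5*exp(-x)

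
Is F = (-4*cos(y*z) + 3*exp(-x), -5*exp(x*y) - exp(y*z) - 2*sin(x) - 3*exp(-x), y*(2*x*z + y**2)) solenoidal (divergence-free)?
No, ∇·F = 2*x*y - 5*x*exp(x*y) - z*exp(y*z) - 3*exp(-x)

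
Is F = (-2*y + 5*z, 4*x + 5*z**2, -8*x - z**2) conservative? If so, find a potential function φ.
No, ∇×F = (-10*z, 13, 6) ≠ 0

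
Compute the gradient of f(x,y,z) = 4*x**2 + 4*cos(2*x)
(8*x - 8*sin(2*x), 0, 0)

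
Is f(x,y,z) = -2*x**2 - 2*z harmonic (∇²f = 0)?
No, ∇²f = -4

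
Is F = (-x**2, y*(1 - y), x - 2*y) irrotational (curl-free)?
No, ∇×F = (-2, -1, 0)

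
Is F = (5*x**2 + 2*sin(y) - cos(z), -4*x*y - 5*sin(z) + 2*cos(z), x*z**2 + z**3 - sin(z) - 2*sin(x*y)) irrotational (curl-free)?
No, ∇×F = (-2*x*cos(x*y) + 2*sin(z) + 5*cos(z), 2*y*cos(x*y) - z**2 + sin(z), -4*y - 2*cos(y))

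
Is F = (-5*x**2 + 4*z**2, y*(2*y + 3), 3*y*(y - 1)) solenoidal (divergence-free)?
No, ∇·F = -10*x + 4*y + 3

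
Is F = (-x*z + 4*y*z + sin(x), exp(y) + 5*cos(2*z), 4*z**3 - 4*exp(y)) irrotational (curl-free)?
No, ∇×F = (-4*exp(y) + 10*sin(2*z), -x + 4*y, -4*z)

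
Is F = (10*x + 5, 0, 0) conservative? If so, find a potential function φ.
Yes, F is conservative. φ = 5*x*(x + 1)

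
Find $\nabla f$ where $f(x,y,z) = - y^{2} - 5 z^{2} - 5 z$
(0, -2*y, -10*z - 5)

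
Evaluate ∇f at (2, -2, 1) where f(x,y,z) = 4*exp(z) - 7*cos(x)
(7*sin(2), 0, 4*E)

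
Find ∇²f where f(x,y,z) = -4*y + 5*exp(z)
5*exp(z)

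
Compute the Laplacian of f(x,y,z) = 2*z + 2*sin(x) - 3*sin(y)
-2*sin(x) + 3*sin(y)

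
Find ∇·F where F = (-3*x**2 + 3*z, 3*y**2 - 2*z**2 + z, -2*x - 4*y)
-6*x + 6*y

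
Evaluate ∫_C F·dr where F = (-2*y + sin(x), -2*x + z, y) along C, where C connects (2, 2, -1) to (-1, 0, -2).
-cos(1) + cos(2) + 10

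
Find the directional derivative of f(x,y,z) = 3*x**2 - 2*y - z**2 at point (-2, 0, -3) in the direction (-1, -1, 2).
13*sqrt(6)/3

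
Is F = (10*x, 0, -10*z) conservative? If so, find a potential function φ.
Yes, F is conservative. φ = 5*x**2 - 5*z**2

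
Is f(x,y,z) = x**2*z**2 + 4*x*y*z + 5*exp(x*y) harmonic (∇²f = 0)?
No, ∇²f = 5*x**2*exp(x*y) + 2*x**2 + 5*y**2*exp(x*y) + 2*z**2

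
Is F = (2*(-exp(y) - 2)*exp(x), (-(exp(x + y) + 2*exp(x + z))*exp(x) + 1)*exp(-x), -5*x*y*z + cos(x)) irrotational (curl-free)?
No, ∇×F = (-5*x*z + 2*exp(x + z), 5*y*z + sin(x), (exp(2*x + y) - 2*exp(2*x + z) - 1)*exp(-x))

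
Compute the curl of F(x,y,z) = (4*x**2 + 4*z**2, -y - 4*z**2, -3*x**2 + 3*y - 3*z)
(8*z + 3, 6*x + 8*z, 0)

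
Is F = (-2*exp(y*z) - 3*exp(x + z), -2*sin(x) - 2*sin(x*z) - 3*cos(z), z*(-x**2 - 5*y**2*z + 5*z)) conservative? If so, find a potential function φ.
No, ∇×F = (2*x*cos(x*z) - 10*y*z**2 - 3*sin(z), 2*x*z - 2*y*exp(y*z) - 3*exp(x + z), 2*z*exp(y*z) - 2*z*cos(x*z) - 2*cos(x)) ≠ 0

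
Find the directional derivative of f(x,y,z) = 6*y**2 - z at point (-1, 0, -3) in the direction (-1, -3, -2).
sqrt(14)/7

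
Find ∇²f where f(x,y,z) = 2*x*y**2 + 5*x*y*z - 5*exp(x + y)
4*x - 10*exp(x + y)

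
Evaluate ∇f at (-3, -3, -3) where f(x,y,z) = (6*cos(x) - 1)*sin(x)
(-cos(3) + 6*cos(6), 0, 0)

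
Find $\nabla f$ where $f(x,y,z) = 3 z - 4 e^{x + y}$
(-4*exp(x + y), -4*exp(x + y), 3)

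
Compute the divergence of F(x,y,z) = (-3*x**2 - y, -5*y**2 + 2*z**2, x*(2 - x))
-6*x - 10*y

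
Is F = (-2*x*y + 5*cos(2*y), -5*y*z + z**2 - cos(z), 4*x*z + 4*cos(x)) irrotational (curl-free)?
No, ∇×F = (5*y - 2*z - sin(z), -4*z + 4*sin(x), 2*x + 10*sin(2*y))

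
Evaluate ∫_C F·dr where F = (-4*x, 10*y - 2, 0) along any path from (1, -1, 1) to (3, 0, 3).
-23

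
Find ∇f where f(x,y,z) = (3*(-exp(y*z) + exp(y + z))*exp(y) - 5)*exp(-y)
(0, (3*(-z*exp(y*z) + exp(y + z))*exp(y) + 5)*exp(-y), -3*y*exp(y*z) + 3*exp(y + z))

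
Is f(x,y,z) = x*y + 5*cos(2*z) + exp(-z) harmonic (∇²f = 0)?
No, ∇²f = -20*cos(2*z) + exp(-z)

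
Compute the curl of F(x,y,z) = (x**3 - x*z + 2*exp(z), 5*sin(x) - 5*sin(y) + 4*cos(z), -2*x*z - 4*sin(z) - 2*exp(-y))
(4*sin(z) + 2*exp(-y), -x + 2*z + 2*exp(z), 5*cos(x))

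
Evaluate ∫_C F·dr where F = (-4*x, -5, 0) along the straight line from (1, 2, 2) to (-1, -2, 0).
20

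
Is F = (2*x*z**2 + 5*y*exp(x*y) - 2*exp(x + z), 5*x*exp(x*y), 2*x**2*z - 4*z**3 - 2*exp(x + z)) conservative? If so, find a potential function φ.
Yes, F is conservative. φ = x**2*z**2 - z**4 + 5*exp(x*y) - 2*exp(x + z)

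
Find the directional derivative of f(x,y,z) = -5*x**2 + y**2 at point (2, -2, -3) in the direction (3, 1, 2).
-32*sqrt(14)/7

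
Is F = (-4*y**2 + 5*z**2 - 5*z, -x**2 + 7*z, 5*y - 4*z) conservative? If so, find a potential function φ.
No, ∇×F = (-2, 10*z - 5, -2*x + 8*y) ≠ 0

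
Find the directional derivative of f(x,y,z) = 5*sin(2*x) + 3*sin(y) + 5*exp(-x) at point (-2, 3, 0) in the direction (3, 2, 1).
3*sqrt(14)*(-5*exp(2) + 10*cos(4) + 2*cos(3))/14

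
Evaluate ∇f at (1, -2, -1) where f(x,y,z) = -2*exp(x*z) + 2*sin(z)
(2*exp(-1), 0, -2*exp(-1) + 2*cos(1))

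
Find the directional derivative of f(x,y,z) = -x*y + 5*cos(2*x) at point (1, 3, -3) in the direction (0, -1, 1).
sqrt(2)/2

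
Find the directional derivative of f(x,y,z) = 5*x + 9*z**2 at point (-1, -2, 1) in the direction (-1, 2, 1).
13*sqrt(6)/6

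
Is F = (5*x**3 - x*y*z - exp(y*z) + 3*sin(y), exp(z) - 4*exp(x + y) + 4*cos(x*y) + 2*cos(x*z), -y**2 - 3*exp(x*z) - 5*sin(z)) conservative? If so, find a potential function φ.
No, ∇×F = (2*x*sin(x*z) - 2*y - exp(z), -x*y - y*exp(y*z) + 3*z*exp(x*z), x*z - 4*y*sin(x*y) + z*exp(y*z) - 2*z*sin(x*z) - 4*exp(x + y) - 3*cos(y)) ≠ 0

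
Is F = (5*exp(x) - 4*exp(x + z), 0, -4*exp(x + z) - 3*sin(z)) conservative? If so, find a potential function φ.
Yes, F is conservative. φ = 5*exp(x) - 4*exp(x + z) + 3*cos(z)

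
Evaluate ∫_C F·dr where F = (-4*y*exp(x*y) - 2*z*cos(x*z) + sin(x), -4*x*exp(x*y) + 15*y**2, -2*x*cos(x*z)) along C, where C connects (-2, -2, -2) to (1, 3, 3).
-4*exp(3) + 2*sin(4) - cos(1) + cos(2) - 2*sin(3) + 175 + 4*exp(4)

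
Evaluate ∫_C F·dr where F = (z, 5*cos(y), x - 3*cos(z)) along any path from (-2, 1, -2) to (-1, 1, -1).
-3 - 3*sin(2) + 3*sin(1)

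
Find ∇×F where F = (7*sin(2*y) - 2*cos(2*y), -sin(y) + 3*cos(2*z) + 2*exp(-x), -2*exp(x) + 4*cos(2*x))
(6*sin(2*z), 2*exp(x) + 8*sin(2*x), -4*sin(2*y) - 14*cos(2*y) - 2*exp(-x))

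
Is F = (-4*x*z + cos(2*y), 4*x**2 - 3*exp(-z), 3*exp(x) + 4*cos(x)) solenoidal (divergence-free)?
No, ∇·F = -4*z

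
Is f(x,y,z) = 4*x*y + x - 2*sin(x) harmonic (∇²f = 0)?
No, ∇²f = 2*sin(x)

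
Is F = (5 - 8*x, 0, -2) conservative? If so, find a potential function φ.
Yes, F is conservative. φ = -4*x**2 + 5*x - 2*z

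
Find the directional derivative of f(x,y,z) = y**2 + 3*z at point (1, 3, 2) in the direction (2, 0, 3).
9*sqrt(13)/13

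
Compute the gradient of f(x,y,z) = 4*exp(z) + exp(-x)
(-exp(-x), 0, 4*exp(z))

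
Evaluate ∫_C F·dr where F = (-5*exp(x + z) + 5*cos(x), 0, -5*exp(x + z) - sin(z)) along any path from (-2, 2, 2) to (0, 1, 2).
-5*exp(2) + 5*sin(2) + 5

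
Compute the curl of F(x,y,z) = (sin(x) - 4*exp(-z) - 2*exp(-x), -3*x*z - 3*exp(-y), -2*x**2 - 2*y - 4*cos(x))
(3*x - 2, 4*x - 4*sin(x) + 4*exp(-z), -3*z)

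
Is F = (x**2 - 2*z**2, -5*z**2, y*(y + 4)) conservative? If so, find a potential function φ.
No, ∇×F = (2*y + 10*z + 4, -4*z, 0) ≠ 0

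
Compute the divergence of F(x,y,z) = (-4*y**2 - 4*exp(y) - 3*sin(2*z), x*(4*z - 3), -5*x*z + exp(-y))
-5*x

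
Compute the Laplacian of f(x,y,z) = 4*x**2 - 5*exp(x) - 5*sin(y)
-5*exp(x) + 5*sin(y) + 8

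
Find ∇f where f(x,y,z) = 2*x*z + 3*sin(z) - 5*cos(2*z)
(2*z, 0, 2*x + 10*sin(2*z) + 3*cos(z))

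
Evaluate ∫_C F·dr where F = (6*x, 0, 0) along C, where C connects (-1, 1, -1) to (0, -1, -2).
-3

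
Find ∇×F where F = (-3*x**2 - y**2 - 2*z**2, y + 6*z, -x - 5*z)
(-6, 1 - 4*z, 2*y)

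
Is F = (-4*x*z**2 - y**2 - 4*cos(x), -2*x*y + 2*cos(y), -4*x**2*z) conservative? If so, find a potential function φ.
Yes, F is conservative. φ = -2*x**2*z**2 - x*y**2 - 4*sin(x) + 2*sin(y)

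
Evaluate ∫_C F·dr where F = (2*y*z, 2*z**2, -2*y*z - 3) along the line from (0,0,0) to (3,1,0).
0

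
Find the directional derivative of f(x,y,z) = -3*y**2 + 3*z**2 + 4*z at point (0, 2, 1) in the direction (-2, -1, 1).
11*sqrt(6)/3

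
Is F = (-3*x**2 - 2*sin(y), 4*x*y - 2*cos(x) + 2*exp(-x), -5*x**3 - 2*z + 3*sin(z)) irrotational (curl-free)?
No, ∇×F = (0, 15*x**2, 4*y + 2*sin(x) + 2*cos(y) - 2*exp(-x))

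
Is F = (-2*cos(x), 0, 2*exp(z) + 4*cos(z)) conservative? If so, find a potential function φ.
Yes, F is conservative. φ = 2*exp(z) - 2*sin(x) + 4*sin(z)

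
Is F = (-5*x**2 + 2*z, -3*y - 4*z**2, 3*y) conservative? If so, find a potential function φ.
No, ∇×F = (8*z + 3, 2, 0) ≠ 0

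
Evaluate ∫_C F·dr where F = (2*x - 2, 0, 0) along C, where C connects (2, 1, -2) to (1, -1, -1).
-1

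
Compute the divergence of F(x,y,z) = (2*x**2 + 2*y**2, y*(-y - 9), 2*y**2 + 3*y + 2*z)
4*x - 2*y - 7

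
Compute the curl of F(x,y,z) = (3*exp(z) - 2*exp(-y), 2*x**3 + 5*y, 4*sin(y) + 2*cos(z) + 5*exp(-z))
(4*cos(y), 3*exp(z), 6*x**2 - 2*exp(-y))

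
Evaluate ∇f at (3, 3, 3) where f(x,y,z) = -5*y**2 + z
(0, -30, 1)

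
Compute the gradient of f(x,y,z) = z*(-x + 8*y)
(-z, 8*z, -x + 8*y)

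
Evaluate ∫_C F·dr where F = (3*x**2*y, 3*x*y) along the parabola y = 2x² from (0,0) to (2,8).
192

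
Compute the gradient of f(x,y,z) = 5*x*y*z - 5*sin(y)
(5*y*z, 5*x*z - 5*cos(y), 5*x*y)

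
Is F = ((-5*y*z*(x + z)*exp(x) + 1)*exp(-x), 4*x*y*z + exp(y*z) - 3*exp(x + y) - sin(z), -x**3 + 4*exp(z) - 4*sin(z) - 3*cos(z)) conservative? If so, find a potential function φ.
No, ∇×F = (-4*x*y - y*exp(y*z) + cos(z), 3*x**2 - 5*x*y - 10*y*z, 4*y*z + 5*z*(x + z) - 3*exp(x + y)) ≠ 0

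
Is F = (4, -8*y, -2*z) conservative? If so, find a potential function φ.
Yes, F is conservative. φ = 4*x - 4*y**2 - z**2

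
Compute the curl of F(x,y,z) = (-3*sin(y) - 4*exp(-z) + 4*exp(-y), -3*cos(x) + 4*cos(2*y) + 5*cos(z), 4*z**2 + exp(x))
(5*sin(z), -exp(x) + 4*exp(-z), 3*sin(x) + 3*cos(y) + 4*exp(-y))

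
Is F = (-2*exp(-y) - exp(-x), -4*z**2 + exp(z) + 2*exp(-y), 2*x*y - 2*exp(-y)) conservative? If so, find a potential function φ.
No, ∇×F = (2*x + 8*z - exp(z) + 2*exp(-y), -2*y, -2*exp(-y)) ≠ 0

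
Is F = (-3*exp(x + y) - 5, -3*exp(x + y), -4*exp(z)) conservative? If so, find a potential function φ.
Yes, F is conservative. φ = -5*x - 4*exp(z) - 3*exp(x + y)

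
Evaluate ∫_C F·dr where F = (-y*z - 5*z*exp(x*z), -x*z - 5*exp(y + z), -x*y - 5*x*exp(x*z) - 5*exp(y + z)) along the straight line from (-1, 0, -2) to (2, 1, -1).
-3 + 5*exp(2)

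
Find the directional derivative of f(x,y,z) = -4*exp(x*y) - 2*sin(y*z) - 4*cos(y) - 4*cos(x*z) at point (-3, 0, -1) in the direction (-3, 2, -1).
sqrt(14)*(12*sin(3)/7 + 2)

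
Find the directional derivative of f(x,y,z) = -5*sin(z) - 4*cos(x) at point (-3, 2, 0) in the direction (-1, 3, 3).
sqrt(19)*(-15 + 4*sin(3))/19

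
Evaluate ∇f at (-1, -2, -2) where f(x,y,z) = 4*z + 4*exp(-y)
(0, -4*exp(2), 4)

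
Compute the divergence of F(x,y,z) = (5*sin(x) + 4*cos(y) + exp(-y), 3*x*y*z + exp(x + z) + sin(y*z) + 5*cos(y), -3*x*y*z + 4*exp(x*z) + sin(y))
-3*x*y + 3*x*z + 4*x*exp(x*z) + z*cos(y*z) - 5*sin(y) + 5*cos(x)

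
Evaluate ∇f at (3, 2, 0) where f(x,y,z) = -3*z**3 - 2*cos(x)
(2*sin(3), 0, 0)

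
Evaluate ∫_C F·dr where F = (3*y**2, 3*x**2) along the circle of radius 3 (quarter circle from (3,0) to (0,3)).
0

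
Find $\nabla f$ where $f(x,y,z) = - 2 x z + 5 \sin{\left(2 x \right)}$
(-2*z + 10*cos(2*x), 0, -2*x)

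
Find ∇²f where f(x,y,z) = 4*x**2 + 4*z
8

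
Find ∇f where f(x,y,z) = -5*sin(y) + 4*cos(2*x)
(-8*sin(2*x), -5*cos(y), 0)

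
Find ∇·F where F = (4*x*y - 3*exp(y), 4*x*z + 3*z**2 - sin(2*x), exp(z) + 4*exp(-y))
4*y + exp(z)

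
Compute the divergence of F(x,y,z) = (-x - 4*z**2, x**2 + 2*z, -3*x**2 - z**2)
-2*z - 1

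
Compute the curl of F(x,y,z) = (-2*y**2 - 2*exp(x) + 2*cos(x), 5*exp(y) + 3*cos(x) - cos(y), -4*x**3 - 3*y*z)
(-3*z, 12*x**2, 4*y - 3*sin(x))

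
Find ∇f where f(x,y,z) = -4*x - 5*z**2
(-4, 0, -10*z)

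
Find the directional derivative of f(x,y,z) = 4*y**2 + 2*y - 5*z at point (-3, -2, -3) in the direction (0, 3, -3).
-9*sqrt(2)/2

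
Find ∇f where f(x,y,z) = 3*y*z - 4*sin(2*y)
(0, 3*z - 8*cos(2*y), 3*y)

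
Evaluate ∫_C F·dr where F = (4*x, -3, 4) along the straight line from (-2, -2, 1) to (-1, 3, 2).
-17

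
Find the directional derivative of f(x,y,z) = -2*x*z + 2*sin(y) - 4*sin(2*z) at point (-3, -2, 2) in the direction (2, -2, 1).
-2/3 - 4*cos(2)/3 - 8*cos(4)/3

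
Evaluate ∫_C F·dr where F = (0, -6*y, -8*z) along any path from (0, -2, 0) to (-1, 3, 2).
-31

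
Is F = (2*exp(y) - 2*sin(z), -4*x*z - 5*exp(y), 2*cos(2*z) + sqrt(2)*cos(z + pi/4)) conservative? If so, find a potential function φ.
No, ∇×F = (4*x, -2*cos(z), -4*z - 2*exp(y)) ≠ 0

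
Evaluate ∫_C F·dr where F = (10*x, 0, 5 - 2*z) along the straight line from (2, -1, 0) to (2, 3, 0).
0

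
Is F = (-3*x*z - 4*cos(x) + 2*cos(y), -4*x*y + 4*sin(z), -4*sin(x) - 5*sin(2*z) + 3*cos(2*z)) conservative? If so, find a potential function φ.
No, ∇×F = (-4*cos(z), -3*x + 4*cos(x), -4*y + 2*sin(y)) ≠ 0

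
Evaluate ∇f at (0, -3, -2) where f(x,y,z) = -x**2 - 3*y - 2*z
(0, -3, -2)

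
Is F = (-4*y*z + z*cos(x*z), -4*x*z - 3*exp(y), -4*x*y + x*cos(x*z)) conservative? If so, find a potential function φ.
Yes, F is conservative. φ = -4*x*y*z - 3*exp(y) + sin(x*z)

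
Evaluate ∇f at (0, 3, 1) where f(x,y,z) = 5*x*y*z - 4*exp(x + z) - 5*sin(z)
(15 - 4*E, 0, -4*E - 5*cos(1))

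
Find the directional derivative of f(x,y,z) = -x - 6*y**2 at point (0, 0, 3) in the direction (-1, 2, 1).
sqrt(6)/6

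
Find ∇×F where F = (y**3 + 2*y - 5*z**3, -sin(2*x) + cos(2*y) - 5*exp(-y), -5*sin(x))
(0, -15*z**2 + 5*cos(x), -3*y**2 - 4*cos(x)**2)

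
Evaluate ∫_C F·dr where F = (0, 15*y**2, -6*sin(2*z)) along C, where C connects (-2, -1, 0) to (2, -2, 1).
-38 + 3*cos(2)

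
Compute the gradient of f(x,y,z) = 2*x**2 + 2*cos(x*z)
(4*x - 2*z*sin(x*z), 0, -2*x*sin(x*z))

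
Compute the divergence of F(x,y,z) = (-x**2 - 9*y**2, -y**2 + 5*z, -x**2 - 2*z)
-2*x - 2*y - 2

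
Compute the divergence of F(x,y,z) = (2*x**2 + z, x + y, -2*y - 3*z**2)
4*x - 6*z + 1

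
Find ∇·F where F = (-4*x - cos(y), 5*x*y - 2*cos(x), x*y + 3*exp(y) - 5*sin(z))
5*x - 5*cos(z) - 4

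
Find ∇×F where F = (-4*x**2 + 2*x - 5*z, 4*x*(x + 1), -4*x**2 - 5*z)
(0, 8*x - 5, 8*x + 4)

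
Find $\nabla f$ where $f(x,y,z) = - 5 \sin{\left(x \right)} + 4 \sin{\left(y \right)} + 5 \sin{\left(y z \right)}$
(-5*cos(x), 5*z*cos(y*z) + 4*cos(y), 5*y*cos(y*z))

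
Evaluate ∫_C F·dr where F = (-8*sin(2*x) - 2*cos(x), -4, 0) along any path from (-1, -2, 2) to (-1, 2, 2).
-16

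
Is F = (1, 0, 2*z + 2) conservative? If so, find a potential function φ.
Yes, F is conservative. φ = x + z**2 + 2*z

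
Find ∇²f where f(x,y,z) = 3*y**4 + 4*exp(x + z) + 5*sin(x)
36*y**2 + 8*exp(x + z) - 5*sin(x)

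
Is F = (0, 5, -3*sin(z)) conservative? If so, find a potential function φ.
Yes, F is conservative. φ = 5*y + 3*cos(z)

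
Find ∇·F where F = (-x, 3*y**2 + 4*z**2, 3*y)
6*y - 1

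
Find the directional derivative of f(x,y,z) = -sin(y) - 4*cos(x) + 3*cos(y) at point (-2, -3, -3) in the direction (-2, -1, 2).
cos(3)/3 - sin(3) + 8*sin(2)/3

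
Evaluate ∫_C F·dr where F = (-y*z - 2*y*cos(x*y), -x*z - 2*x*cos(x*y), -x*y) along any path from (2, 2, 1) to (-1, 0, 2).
2*sin(4) + 4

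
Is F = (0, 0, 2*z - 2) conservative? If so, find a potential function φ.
Yes, F is conservative. φ = z*(z - 2)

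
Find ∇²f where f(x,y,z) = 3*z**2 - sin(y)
sin(y) + 6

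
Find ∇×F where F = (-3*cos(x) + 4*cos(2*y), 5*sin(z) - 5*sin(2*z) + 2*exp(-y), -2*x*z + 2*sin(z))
(-5*cos(z) + 10*cos(2*z), 2*z, 8*sin(2*y))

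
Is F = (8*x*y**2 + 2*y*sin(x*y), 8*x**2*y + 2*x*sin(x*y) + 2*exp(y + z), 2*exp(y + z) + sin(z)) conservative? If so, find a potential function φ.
Yes, F is conservative. φ = 4*x**2*y**2 + 2*exp(y + z) - cos(z) - 2*cos(x*y)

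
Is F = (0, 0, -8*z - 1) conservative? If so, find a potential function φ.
Yes, F is conservative. φ = z*(-4*z - 1)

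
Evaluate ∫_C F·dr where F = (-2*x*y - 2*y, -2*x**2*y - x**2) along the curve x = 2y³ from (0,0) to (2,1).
-8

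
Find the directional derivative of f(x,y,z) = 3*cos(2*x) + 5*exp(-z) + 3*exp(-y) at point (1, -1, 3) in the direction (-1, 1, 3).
3*sqrt(11)*(-exp(4) - 5 + 2*exp(3)*sin(2))*exp(-3)/11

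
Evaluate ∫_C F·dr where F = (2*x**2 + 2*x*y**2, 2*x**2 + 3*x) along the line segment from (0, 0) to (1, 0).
2/3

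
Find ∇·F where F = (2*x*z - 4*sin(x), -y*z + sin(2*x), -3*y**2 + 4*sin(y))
z - 4*cos(x)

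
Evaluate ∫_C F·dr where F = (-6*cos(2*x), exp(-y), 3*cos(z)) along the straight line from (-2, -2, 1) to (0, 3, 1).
-exp(-3) - 3*sin(4) + exp(2)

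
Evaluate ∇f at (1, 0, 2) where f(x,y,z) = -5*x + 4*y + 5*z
(-5, 4, 5)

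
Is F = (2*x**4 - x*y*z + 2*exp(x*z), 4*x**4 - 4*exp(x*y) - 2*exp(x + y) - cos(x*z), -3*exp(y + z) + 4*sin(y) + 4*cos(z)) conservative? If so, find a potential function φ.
No, ∇×F = (-x*sin(x*z) - 3*exp(y + z) + 4*cos(y), x*(-y + 2*exp(x*z)), 16*x**3 + x*z - 4*y*exp(x*y) + z*sin(x*z) - 2*exp(x + y)) ≠ 0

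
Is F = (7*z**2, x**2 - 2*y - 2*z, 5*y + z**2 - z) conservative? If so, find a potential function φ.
No, ∇×F = (7, 14*z, 2*x) ≠ 0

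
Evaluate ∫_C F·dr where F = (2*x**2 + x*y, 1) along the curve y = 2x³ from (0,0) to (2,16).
512/15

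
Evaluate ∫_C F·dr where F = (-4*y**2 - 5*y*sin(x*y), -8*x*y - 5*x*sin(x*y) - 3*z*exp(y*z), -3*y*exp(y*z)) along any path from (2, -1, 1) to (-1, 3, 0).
5*cos(3) + 3*exp(-1) - 5*cos(2) + 41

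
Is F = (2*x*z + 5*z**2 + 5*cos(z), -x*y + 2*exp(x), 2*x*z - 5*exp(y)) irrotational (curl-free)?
No, ∇×F = (-5*exp(y), 2*x + 8*z - 5*sin(z), -y + 2*exp(x))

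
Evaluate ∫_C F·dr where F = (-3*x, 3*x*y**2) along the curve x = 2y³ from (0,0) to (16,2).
-320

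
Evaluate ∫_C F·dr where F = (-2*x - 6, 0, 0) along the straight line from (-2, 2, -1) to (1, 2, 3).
-15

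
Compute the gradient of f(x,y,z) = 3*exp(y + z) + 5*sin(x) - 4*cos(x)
(4*sin(x) + 5*cos(x), 3*exp(y + z), 3*exp(y + z))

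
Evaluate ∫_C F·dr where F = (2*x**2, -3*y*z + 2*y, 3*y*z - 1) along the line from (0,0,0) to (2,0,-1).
19/3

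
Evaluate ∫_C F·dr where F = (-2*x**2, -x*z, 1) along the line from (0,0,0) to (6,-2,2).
-134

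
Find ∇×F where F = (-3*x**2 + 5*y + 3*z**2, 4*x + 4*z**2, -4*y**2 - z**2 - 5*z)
(-8*y - 8*z, 6*z, -1)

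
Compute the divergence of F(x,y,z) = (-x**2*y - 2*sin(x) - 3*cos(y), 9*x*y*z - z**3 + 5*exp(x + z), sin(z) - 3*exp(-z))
-2*x*y + 9*x*z - 2*cos(x) + cos(z) + 3*exp(-z)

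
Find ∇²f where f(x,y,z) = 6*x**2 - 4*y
12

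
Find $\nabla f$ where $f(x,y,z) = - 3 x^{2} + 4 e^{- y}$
(-6*x, -4*exp(-y), 0)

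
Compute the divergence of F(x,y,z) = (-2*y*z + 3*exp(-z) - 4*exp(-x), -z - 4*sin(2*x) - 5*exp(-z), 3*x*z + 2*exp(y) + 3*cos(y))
3*x + 4*exp(-x)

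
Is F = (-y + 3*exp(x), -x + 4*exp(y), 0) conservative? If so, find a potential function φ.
Yes, F is conservative. φ = -x*y + 3*exp(x) + 4*exp(y)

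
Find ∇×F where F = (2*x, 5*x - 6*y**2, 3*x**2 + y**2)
(2*y, -6*x, 5)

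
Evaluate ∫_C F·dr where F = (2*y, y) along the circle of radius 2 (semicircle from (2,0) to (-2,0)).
-4*pi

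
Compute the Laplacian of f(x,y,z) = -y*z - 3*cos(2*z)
12*cos(2*z)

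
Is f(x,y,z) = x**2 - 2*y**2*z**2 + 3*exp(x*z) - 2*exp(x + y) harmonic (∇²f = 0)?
No, ∇²f = 3*x**2*exp(x*z) - 4*y**2 + 3*z**2*exp(x*z) - 4*z**2 - 4*exp(x + y) + 2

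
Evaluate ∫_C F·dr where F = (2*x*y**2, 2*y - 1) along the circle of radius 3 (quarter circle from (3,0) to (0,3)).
-69/2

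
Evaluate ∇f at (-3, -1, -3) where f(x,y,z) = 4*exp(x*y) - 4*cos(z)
(-4*exp(3), -12*exp(3), -4*sin(3))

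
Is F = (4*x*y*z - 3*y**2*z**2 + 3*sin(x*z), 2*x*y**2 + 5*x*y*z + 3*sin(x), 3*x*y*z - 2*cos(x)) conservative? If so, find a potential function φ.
No, ∇×F = (x*(-5*y + 3*z), 4*x*y + 3*x*cos(x*z) - 6*y**2*z - 3*y*z - 2*sin(x), -4*x*z + 2*y**2 + 6*y*z**2 + 5*y*z + 3*cos(x)) ≠ 0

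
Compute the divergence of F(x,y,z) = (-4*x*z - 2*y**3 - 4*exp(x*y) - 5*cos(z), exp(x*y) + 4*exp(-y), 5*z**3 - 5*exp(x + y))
x*exp(x*y) - 4*y*exp(x*y) + 15*z**2 - 4*z - 4*exp(-y)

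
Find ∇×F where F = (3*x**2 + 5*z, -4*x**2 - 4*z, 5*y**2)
(10*y + 4, 5, -8*x)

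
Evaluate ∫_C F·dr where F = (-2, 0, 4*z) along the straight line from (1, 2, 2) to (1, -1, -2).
0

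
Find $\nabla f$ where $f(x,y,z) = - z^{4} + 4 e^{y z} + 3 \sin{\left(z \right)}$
(0, 4*z*exp(y*z), 4*y*exp(y*z) - 4*z**3 + 3*cos(z))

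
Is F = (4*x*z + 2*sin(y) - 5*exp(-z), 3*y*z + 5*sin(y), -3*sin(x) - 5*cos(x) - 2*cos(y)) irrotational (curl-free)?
No, ∇×F = (-3*y + 2*sin(y), 4*x - 5*sin(x) + 3*cos(x) + 5*exp(-z), -2*cos(y))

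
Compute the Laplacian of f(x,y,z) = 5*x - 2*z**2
-4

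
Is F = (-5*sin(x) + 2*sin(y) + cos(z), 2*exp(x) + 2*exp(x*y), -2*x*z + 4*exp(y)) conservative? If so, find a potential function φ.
No, ∇×F = (4*exp(y), 2*z - sin(z), 2*y*exp(x*y) + 2*exp(x) - 2*cos(y)) ≠ 0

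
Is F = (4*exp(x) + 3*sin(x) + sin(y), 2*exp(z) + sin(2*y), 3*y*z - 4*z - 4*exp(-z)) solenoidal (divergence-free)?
No, ∇·F = 3*y + 4*exp(x) + 3*cos(x) + 2*cos(2*y) - 4 + 4*exp(-z)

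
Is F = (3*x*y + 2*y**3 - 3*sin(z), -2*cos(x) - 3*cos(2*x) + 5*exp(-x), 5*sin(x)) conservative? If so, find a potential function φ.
No, ∇×F = (0, -5*cos(x) - 3*cos(z), -3*x - 6*y**2 + 2*sin(x) + 6*sin(2*x) - 5*exp(-x)) ≠ 0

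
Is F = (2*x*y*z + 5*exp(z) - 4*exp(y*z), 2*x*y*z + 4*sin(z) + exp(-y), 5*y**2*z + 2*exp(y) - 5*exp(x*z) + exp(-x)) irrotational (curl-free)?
No, ∇×F = (-2*x*y + 10*y*z + 2*exp(y) - 4*cos(z), 2*x*y - 4*y*exp(y*z) + 5*z*exp(x*z) + 5*exp(z) + exp(-x), 2*z*(-x + y + 2*exp(y*z)))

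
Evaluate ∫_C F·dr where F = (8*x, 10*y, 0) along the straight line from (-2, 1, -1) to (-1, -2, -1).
3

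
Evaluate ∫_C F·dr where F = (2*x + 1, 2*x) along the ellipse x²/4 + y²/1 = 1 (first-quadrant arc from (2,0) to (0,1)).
-6 + pi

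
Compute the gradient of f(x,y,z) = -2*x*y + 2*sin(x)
(-2*y + 2*cos(x), -2*x, 0)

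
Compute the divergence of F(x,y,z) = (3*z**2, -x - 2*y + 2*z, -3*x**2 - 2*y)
-2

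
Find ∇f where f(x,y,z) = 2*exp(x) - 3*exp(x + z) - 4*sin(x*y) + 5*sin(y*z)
(-4*y*cos(x*y) + 2*exp(x) - 3*exp(x + z), -4*x*cos(x*y) + 5*z*cos(y*z), 5*y*cos(y*z) - 3*exp(x + z))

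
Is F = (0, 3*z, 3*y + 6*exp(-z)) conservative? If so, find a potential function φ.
Yes, F is conservative. φ = 3*y*z - 6*exp(-z)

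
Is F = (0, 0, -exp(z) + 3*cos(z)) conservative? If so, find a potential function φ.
Yes, F is conservative. φ = -exp(z) + 3*sin(z)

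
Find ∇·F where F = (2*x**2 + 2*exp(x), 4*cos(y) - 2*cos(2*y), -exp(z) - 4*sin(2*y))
4*x + 2*exp(x) - exp(z) - 4*sin(y) + 4*sin(2*y)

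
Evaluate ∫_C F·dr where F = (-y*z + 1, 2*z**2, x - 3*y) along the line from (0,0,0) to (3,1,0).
3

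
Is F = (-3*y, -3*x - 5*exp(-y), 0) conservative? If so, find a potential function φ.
Yes, F is conservative. φ = -3*x*y + 5*exp(-y)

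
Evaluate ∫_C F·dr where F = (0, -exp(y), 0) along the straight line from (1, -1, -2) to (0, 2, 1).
(1 - exp(3))*exp(-1)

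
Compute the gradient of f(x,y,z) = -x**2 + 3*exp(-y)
(-2*x, -3*exp(-y), 0)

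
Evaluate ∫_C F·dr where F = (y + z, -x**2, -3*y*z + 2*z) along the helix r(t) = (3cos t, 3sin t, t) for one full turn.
pi*(4*pi + 15)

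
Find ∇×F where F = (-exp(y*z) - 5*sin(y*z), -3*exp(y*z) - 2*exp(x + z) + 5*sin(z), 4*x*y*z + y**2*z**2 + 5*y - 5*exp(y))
(4*x*z + 2*y*z**2 + 3*y*exp(y*z) - 5*exp(y) + 2*exp(x + z) - 5*cos(z) + 5, -y*(4*z + exp(y*z) + 5*cos(y*z)), z*exp(y*z) + 5*z*cos(y*z) - 2*exp(x + z))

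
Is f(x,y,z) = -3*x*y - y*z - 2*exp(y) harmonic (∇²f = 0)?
No, ∇²f = -2*exp(y)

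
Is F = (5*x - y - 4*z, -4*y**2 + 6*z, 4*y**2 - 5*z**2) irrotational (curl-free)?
No, ∇×F = (8*y - 6, -4, 1)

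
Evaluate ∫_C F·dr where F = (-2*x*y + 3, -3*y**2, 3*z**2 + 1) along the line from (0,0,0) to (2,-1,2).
59/3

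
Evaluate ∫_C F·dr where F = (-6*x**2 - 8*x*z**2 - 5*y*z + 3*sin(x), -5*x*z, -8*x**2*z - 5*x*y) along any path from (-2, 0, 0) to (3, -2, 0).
-70 + 3*cos(2) - 3*cos(3)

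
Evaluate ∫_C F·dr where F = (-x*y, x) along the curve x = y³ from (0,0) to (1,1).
-5/28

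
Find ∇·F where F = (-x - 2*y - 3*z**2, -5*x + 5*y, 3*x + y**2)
4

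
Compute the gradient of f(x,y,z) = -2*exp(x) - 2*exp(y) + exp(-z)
(-2*exp(x), -2*exp(y), -exp(-z))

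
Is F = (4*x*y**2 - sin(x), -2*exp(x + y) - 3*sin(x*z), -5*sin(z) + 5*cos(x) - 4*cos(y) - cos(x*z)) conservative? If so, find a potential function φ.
No, ∇×F = (3*x*cos(x*z) + 4*sin(y), -z*sin(x*z) + 5*sin(x), -8*x*y - 3*z*cos(x*z) - 2*exp(x + y)) ≠ 0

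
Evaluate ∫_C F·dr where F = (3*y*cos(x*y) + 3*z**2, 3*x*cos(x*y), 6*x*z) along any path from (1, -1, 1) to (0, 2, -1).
-3 + 3*sin(1)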